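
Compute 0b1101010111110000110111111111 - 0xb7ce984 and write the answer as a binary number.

0xb7ce984 = 0b1011011111001110100110000100 in binary.
Subtract column by column in base 2:
  1-0 → 1
  1-0 → 1
  1-1 → 0
  1-0 → 1
  1-0 → 1
  1-0 → 1
  1-0 → 1
  1-1 → 0
  1-1 → 0
  0-0 → 0
  1-0 → 1
  1-1 → 0
  0-0 → 0
  0-1 → 1 (borrow)
  0-1-1 → 0 (borrow)
  0-1-1 → 0 (borrow)
  1-0-1 → 0
  1-0 → 1
  1-1 → 0
  1-1 → 0
  1-1 → 0
  0-1 → 1 (borrow)
  1-1-1 → 1 (borrow)
  0-0-1 → 1 (borrow)
  1-1-1 → 1 (borrow)
  0-1-1 → 0 (borrow)
  1-0-1 → 0
  1-1 → 0

0b1111000100010010001111011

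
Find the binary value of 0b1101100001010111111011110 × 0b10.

0b11011000010101111110111100

Multiply each base-2 digit by 2, carrying:
  0×2 = 0 → write 0
  1×2 = 2 → write 0 carry 1
  1×2+1 = 3 → write 1 carry 1
  1×2+1 = 3 → write 1 carry 1
  1×2+1 = 3 → write 1 carry 1
  0×2+1 = 1 → write 1
  1×2 = 2 → write 0 carry 1
  1×2+1 = 3 → write 1 carry 1
  1×2+1 = 3 → write 1 carry 1
  1×2+1 = 3 → write 1 carry 1
  1×2+1 = 3 → write 1 carry 1
  1×2+1 = 3 → write 1 carry 1
  0×2+1 = 1 → write 1
  1×2 = 2 → write 0 carry 1
  0×2+1 = 1 → write 1
  1×2 = 2 → write 0 carry 1
  0×2+1 = 1 → write 1
  0×2 = 0 → write 0
  0×2 = 0 → write 0
  0×2 = 0 → write 0
  1×2 = 2 → write 0 carry 1
  1×2+1 = 3 → write 1 carry 1
  0×2+1 = 1 → write 1
  1×2 = 2 → write 0 carry 1
  1×2+1 = 3 → write 1 carry 1
  remaining carry: 1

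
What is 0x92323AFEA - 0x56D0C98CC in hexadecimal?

Subtract column by column in base 16:
  A-C → E (borrow)
  E-C-1 → 1
  F-8 → 7
  A-9 → 1
  3-C → 7 (borrow)
  2-0-1 → 1
  3-D → 6 (borrow)
  2-6-1 → B (borrow)
  9-5-1 → 3

0x3B617171E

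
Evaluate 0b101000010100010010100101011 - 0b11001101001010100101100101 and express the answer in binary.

0b1110101010111101111000110

Subtract column by column in base 2:
  1-1 → 0
  1-0 → 1
  0-1 → 1 (borrow)
  1-0-1 → 0
  0-0 → 0
  1-1 → 0
  0-1 → 1 (borrow)
  0-0-1 → 1 (borrow)
  1-1-1 → 1 (borrow)
  0-0-1 → 1 (borrow)
  1-0-1 → 0
  0-1 → 1 (borrow)
  0-0-1 → 1 (borrow)
  1-1-1 → 1 (borrow)
  0-0-1 → 1 (borrow)
  0-1-1 → 0 (borrow)
  0-0-1 → 1 (borrow)
  1-0-1 → 0
  0-1 → 1 (borrow)
  1-0-1 → 0
  0-1 → 1 (borrow)
  0-1-1 → 0 (borrow)
  0-0-1 → 1 (borrow)
  0-0-1 → 1 (borrow)
  1-1-1 → 1 (borrow)
  0-1-1 → 0 (borrow)
  1-0-1 → 0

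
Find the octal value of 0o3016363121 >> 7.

0o14071714

7 bits is not a whole number of base-8 digits; in binary: 11000001110011110011001010001 >> 7 = 1100000111001111001100.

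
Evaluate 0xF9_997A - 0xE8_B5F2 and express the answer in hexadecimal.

Subtract column by column in base 16:
  A-2 → 8
  7-F → 8 (borrow)
  9-5-1 → 3
  9-B → E (borrow)
  9-8-1 → 0
  F-E → 1

0x10E388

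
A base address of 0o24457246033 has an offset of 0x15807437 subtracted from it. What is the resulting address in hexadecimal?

0x8F3CD7E4

0o24457246033 = 0xA4BD4C1B in hexadecimal.
Subtract column by column in base 16:
  B-7 → 4
  1-3 → E (borrow)
  C-4-1 → 7
  4-7 → D (borrow)
  D-0-1 → C
  B-8 → 3
  4-5 → F (borrow)
  A-1-1 → 8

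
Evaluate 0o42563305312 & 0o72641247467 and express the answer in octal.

0o42441205002

AND each oct digit independently (no carries):
  4&7=4, 2&2=2, 5&6=4, 6&4=4, 3&1=1, 3&2=2, 0&4=0, 5&7=5, 3&4=0, 1&6=0, 2&7=2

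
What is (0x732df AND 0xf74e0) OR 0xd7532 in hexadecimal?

0xf75f2

0x732df AND 0xf74e0 = 0x730c0.
Then OR with 0xd7532.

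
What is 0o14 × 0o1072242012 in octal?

Multiply each base-8 digit by 12, carrying:
  2×12 = 24 → write 0 carry 3
  1×12+3 = 15 → write 7 carry 1
  0×12+1 = 1 → write 1
  2×12 = 24 → write 0 carry 3
  4×12+3 = 51 → write 3 carry 6
  2×12+6 = 30 → write 6 carry 3
  2×12+3 = 27 → write 3 carry 3
  7×12+3 = 87 → write 7 carry 10
  0×12+10 = 10 → write 2 carry 1
  1×12+1 = 13 → write 5 carry 1
  remaining carry: 1

0o15273630170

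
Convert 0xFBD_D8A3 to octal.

0o1757354243

Expand each hex digit to 4 bits: F=1111 B=1011 D=1101 D=1101 8=1000 A=1010 3=0011.
Group the bits in threes: 001 111 101 111 011 101 100 010 100 011 → 1757354243.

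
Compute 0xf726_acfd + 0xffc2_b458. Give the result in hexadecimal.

0x1f6e96155

Add column by column in base 16, right to left:
  d+8 = 5 carry 1
  f+5+1 = 5 carry 1
  c+4+1 = 1 carry 1
  a+b+1 = 6 carry 1
  6+2+1 = 9
  2+c = e
  7+f = 6 carry 1
  f+f+1 = f carry 1
  final carry 1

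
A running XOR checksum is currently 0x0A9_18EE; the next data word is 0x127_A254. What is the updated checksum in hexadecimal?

0x18EBABA

XOR each hex digit independently (no carries):
  0^1=1, A^2=8, 9^7=E, 1^A=B, 8^2=A, E^5=B, E^4=A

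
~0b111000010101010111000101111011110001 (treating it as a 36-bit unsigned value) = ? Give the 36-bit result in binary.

Invert each bit: 111000010101010111000101111011110001 → 000111101010101000111010000100001110.

0b000111101010101000111010000100001110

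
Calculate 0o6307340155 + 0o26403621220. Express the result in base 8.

0o34713161375

Add column by column in base 8, right to left:
  5+0 = 5
  5+2 = 7
  1+2 = 3
  0+1 = 1
  4+2 = 6
  3+6 = 1 carry 1
  7+3+1 = 3 carry 1
  0+0+1 = 1
  3+4 = 7
  6+6 = 4 carry 1
  0+2+1 = 3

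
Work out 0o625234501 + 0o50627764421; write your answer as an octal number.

0o51455221122

Add column by column in base 8, right to left:
  1+1 = 2
  0+2 = 2
  5+4 = 1 carry 1
  4+4+1 = 1 carry 1
  3+6+1 = 2 carry 1
  2+7+1 = 2 carry 1
  5+7+1 = 5 carry 1
  2+2+1 = 5
  6+6 = 4 carry 1
  0+0+1 = 1
  0+5 = 5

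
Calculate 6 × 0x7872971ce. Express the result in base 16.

Multiply each base-16 digit by 6, carrying:
  e×6 = 84 → write 4 carry 5
  c×6+5 = 77 → write d carry 4
  1×6+4 = 10 → write a
  7×6 = 42 → write a carry 2
  9×6+2 = 56 → write 8 carry 3
  2×6+3 = 15 → write f
  7×6 = 42 → write a carry 2
  8×6+2 = 50 → write 2 carry 3
  7×6+3 = 45 → write d carry 2
  remaining carry: 2

0x2d2af8aad4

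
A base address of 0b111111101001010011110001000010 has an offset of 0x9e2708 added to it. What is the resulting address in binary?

0x9e2708 = 0b100111100010011100001000 in binary.
Add column by column in base 2, right to left:
  0+0 = 0
  1+0 = 1
  0+0 = 0
  0+1 = 1
  0+0 = 0
  0+0 = 0
  1+0 = 1
  0+0 = 0
  0+1 = 1
  0+1 = 1
  1+1 = 0 carry 1
  1+0+1 = 0 carry 1
  1+0+1 = 0 carry 1
  1+1+1 = 1 carry 1
  0+0+1 = 1
  0+0 = 0
  1+0 = 1
  0+1 = 1
  1+1 = 0 carry 1
  0+1+1 = 0 carry 1
  0+1+1 = 0 carry 1
  1+0+1 = 0 carry 1
  0+0+1 = 1
  1+1 = 0 carry 1
  1+0+1 = 0 carry 1
  1+0+1 = 0 carry 1
  1+0+1 = 0 carry 1
  1+0+1 = 0 carry 1
  1+0+1 = 0 carry 1
  1+0+1 = 0 carry 1
  final carry 1

0b1000000010000110110001101001010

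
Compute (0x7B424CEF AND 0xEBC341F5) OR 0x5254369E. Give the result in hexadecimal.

0x7B5676FF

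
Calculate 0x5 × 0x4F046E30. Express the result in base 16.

0x18B1626F0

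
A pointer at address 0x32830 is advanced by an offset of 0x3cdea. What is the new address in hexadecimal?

Add column by column in base 16, right to left:
  0+a = a
  3+e = 1 carry 1
  8+d+1 = 6 carry 1
  2+c+1 = f
  3+3 = 6

0x6f61a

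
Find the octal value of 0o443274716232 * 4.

Multiply each base-8 digit by 4, carrying:
  2×4 = 8 → write 0 carry 1
  3×4+1 = 13 → write 5 carry 1
  2×4+1 = 9 → write 1 carry 1
  6×4+1 = 25 → write 1 carry 3
  1×4+3 = 7 → write 7
  7×4 = 28 → write 4 carry 3
  4×4+3 = 19 → write 3 carry 2
  7×4+2 = 30 → write 6 carry 3
  2×4+3 = 11 → write 3 carry 1
  3×4+1 = 13 → write 5 carry 1
  4×4+1 = 17 → write 1 carry 2
  4×4+2 = 18 → write 2 carry 2
  remaining carry: 2

0o2215363471150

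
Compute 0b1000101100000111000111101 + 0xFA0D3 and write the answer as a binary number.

0b1001001011010111100010000

0xFA0D3 = 0b11111010000011010011 in binary.
Add column by column in base 2, right to left:
  1+1 = 0 carry 1
  0+1+1 = 0 carry 1
  1+0+1 = 0 carry 1
  1+0+1 = 0 carry 1
  1+1+1 = 1 carry 1
  1+0+1 = 0 carry 1
  0+1+1 = 0 carry 1
  0+1+1 = 0 carry 1
  0+0+1 = 1
  1+0 = 1
  1+0 = 1
  1+0 = 1
  0+0 = 0
  0+1 = 1
  0+0 = 0
  0+1 = 1
  0+1 = 1
  1+1 = 0 carry 1
  1+1+1 = 1 carry 1
  0+1+1 = 0 carry 1
  1+0+1 = 0 carry 1
  0+0+1 = 1
  0+0 = 0
  0+0 = 0
  1+0 = 1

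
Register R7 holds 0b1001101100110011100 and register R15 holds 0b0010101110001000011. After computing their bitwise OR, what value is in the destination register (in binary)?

0b1011101110111011111

OR bit by bit (1 where either bit is 1):
  1001101100110011100
| 0010101110001000011
= 1011101110111011111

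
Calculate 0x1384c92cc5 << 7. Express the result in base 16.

0x9c264966280

7 bits is not a whole number of base-16 digits; in binary: 1001110000100110010010010110011000101 << 7 = 10011100001001100100100101100110001010000000.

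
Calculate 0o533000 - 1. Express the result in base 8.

0o532777

The trailing 3 digits are 0, so subtracting 1 borrows through: they become 7 and the next digit up decrements.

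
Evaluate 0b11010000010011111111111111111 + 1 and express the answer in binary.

0b11010000010100000000000000000

The trailing 17 digits are 1 (max in base 2), so adding 1 cascades: they roll to 0 and the next digit up increments.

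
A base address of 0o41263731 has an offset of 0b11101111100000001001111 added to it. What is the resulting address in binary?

0b111111010010100000101000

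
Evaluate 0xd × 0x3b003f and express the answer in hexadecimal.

0x2ff0333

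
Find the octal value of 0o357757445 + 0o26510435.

Add column by column in base 8, right to left:
  5+5 = 2 carry 1
  4+3+1 = 0 carry 1
  4+4+1 = 1 carry 1
  7+0+1 = 0 carry 1
  5+1+1 = 7
  7+5 = 4 carry 1
  7+6+1 = 6 carry 1
  5+2+1 = 0 carry 1
  3+0+1 = 4

0o406470102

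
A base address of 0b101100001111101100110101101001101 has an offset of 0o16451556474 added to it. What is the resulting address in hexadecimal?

0x1d69d4889

0b101100001111101100110101101001101 = 0x161f66b4d in hexadecimal.
0o16451556474 = 0x74a6dd3c in hexadecimal.
Add column by column in base 16, right to left:
  d+c = 9 carry 1
  4+3+1 = 8
  b+d = 8 carry 1
  6+d+1 = 4 carry 1
  6+6+1 = d
  f+a = 9 carry 1
  1+4+1 = 6
  6+7 = d
  1+0 = 1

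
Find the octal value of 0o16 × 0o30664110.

0o533731760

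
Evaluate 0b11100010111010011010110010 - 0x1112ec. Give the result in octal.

0o336511706

0b11100010111010011010110010 = 0o342723262 in octal.
0x1112ec = 0o4211354 in octal.
Subtract column by column in base 8:
  2-4 → 6 (borrow)
  6-5-1 → 0
  2-3 → 7 (borrow)
  3-1-1 → 1
  2-1 → 1
  7-2 → 5
  2-4 → 6 (borrow)
  4-0-1 → 3
  3-0 → 3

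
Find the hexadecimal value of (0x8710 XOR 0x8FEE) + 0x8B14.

First 0x8710 XOR 0x8FEE = 0x08FE.
Add column by column in base 16, right to left:
  E+4 = 2 carry 1
  F+1+1 = 1 carry 1
  8+B+1 = 4 carry 1
  0+8+1 = 9

0x9412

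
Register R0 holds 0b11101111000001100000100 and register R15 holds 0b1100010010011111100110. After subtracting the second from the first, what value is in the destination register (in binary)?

0b10001100101101100011110

Subtract column by column in base 2:
  0-0 → 0
  0-1 → 1 (borrow)
  1-1-1 → 1 (borrow)
  0-0-1 → 1 (borrow)
  0-0-1 → 1 (borrow)
  0-1-1 → 0 (borrow)
  0-1-1 → 0 (borrow)
  0-1-1 → 0 (borrow)
  1-1-1 → 1 (borrow)
  1-1-1 → 1 (borrow)
  0-1-1 → 0 (borrow)
  0-0-1 → 1 (borrow)
  0-0-1 → 1 (borrow)
  0-1-1 → 0 (borrow)
  0-0-1 → 1 (borrow)
  1-0-1 → 0
  1-1 → 0
  1-0 → 1
  1-0 → 1
  0-0 → 0
  1-1 → 0
  1-1 → 0
  1-0 → 1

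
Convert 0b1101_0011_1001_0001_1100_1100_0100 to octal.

Group the bits in threes: 001 101 001 110 010 001 110 011 000 100 → 1516216304.

0o1516216304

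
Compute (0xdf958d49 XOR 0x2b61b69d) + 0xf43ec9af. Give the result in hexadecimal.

0x1e9330583

First 0xdf958d49 XOR 0x2b61b69d = 0xf4f43bd4.
Add column by column in base 16, right to left:
  4+f = 3 carry 1
  d+a+1 = 8 carry 1
  b+9+1 = 5 carry 1
  3+c+1 = 0 carry 1
  4+e+1 = 3 carry 1
  f+3+1 = 3 carry 1
  4+4+1 = 9
  f+f = e carry 1
  final carry 1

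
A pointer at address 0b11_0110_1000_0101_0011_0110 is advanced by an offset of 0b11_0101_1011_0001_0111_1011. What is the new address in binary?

0b11011000011011010110001

Add column by column in base 2, right to left:
  0+1 = 1
  1+1 = 0 carry 1
  1+0+1 = 0 carry 1
  0+1+1 = 0 carry 1
  1+1+1 = 1 carry 1
  1+1+1 = 1 carry 1
  0+1+1 = 0 carry 1
  0+0+1 = 1
  1+1 = 0 carry 1
  0+0+1 = 1
  1+0 = 1
  0+0 = 0
  0+1 = 1
  0+1 = 1
  0+0 = 0
  1+1 = 0 carry 1
  0+1+1 = 0 carry 1
  1+0+1 = 0 carry 1
  1+1+1 = 1 carry 1
  0+0+1 = 1
  1+1 = 0 carry 1
  1+1+1 = 1 carry 1
  final carry 1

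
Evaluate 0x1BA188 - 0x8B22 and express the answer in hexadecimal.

0x1B1666

Subtract column by column in base 16:
  8-2 → 6
  8-2 → 6
  1-B → 6 (borrow)
  A-8-1 → 1
  B-0 → B
  1-0 → 1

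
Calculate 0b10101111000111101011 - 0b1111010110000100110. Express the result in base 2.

Subtract column by column in base 2:
  1-0 → 1
  1-1 → 0
  0-1 → 1 (borrow)
  1-0-1 → 0
  0-0 → 0
  1-1 → 0
  1-0 → 1
  1-0 → 1
  1-0 → 1
  0-0 → 0
  0-1 → 1 (borrow)
  0-1-1 → 0 (borrow)
  1-0-1 → 0
  1-1 → 0
  1-0 → 1
  1-1 → 0
  0-1 → 1 (borrow)
  1-1-1 → 1 (borrow)
  0-1-1 → 0 (borrow)
  1-0-1 → 0

0b110100010111000101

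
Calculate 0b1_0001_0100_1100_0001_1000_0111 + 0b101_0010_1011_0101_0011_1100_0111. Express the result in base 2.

Add column by column in base 2, right to left:
  1+1 = 0 carry 1
  1+1+1 = 1 carry 1
  1+1+1 = 1 carry 1
  0+0+1 = 1
  0+0 = 0
  0+0 = 0
  0+1 = 1
  1+1 = 0 carry 1
  1+1+1 = 1 carry 1
  0+1+1 = 0 carry 1
  0+0+1 = 1
  0+0 = 0
  0+1 = 1
  0+0 = 0
  1+1 = 0 carry 1
  1+0+1 = 0 carry 1
  0+1+1 = 0 carry 1
  0+1+1 = 0 carry 1
  1+0+1 = 0 carry 1
  0+1+1 = 0 carry 1
  1+0+1 = 0 carry 1
  0+1+1 = 0 carry 1
  0+0+1 = 1
  0+0 = 0
  1+1 = 0 carry 1
  0+0+1 = 1
  0+1 = 1

0b110010000000001010101001110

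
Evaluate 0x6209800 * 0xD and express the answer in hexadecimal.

Multiply each base-16 digit by 13, carrying:
  0×13 = 0 → write 0
  0×13 = 0 → write 0
  8×13 = 104 → write 8 carry 6
  9×13+6 = 123 → write B carry 7
  0×13+7 = 7 → write 7
  2×13 = 26 → write A carry 1
  6×13+1 = 79 → write F carry 4
  remaining carry: 4

0x4FA7B800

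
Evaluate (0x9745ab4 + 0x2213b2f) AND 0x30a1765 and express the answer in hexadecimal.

0x3001561

Add column by column in base 16, right to left:
  4+f = 3 carry 1
  b+2+1 = e
  a+b = 5 carry 1
  5+3+1 = 9
  4+1 = 5
  7+2 = 9
  9+2 = b
Sum = 0xb9595e3; now AND with 0x30a1765:
  b&3=3, 9&0=0, 5&a=0, 9&1=1, 5&7=5, e&6=6, 3&5=1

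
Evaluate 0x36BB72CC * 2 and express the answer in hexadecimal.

Multiply each base-16 digit by 2, carrying:
  C×2 = 24 → write 8 carry 1
  C×2+1 = 25 → write 9 carry 1
  2×2+1 = 5 → write 5
  7×2 = 14 → write E
  B×2 = 22 → write 6 carry 1
  B×2+1 = 23 → write 7 carry 1
  6×2+1 = 13 → write D
  3×2 = 6 → write 6

0x6D76E598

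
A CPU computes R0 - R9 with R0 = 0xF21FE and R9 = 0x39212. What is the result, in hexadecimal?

0xB8FEC

Subtract column by column in base 16:
  E-2 → C
  F-1 → E
  1-2 → F (borrow)
  2-9-1 → 8 (borrow)
  F-3-1 → B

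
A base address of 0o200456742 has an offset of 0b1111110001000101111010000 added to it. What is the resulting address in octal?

0o376564662

0b1111110001000101111010000 = 0o176105720 in octal.
Add column by column in base 8, right to left:
  2+0 = 2
  4+2 = 6
  7+7 = 6 carry 1
  6+5+1 = 4 carry 1
  5+0+1 = 6
  4+1 = 5
  0+6 = 6
  0+7 = 7
  2+1 = 3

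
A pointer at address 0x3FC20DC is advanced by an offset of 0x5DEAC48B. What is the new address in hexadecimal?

0x61E6E567

Add column by column in base 16, right to left:
  C+B = 7 carry 1
  D+8+1 = 6 carry 1
  0+4+1 = 5
  2+C = E
  C+A = 6 carry 1
  F+E+1 = E carry 1
  3+D+1 = 1 carry 1
  0+5+1 = 6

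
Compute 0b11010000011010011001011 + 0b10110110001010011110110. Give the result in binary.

Add column by column in base 2, right to left:
  1+0 = 1
  1+1 = 0 carry 1
  0+1+1 = 0 carry 1
  1+0+1 = 0 carry 1
  0+1+1 = 0 carry 1
  0+1+1 = 0 carry 1
  1+1+1 = 1 carry 1
  1+1+1 = 1 carry 1
  0+0+1 = 1
  0+0 = 0
  1+1 = 0 carry 1
  0+0+1 = 1
  1+1 = 0 carry 1
  1+0+1 = 0 carry 1
  0+0+1 = 1
  0+0 = 0
  0+1 = 1
  0+1 = 1
  0+0 = 0
  1+1 = 0 carry 1
  0+1+1 = 0 carry 1
  1+0+1 = 0 carry 1
  1+1+1 = 1 carry 1
  final carry 1

0b110000110100100111000001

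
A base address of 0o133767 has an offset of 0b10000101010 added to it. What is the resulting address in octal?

0o136041

0b10000101010 = 0o2052 in octal.
Add column by column in base 8, right to left:
  7+2 = 1 carry 1
  6+5+1 = 4 carry 1
  7+0+1 = 0 carry 1
  3+2+1 = 6
  3+0 = 3
  1+0 = 1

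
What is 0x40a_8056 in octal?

0o402500126

Expand each hex digit to 4 bits: 4=0100 0=0000 a=1010 8=1000 0=0000 5=0101 6=0110.
Group the bits in threes: 100 000 010 101 000 000 001 010 110 → 402500126.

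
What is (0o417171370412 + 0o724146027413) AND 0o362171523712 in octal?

Add column by column in base 8, right to left:
  2+3 = 5
  1+1 = 2
  4+4 = 0 carry 1
  0+7+1 = 0 carry 1
  7+2+1 = 2 carry 1
  3+0+1 = 4
  1+6 = 7
  7+4 = 3 carry 1
  1+1+1 = 3
  7+4 = 3 carry 1
  1+2+1 = 4
  4+7 = 3 carry 1
  final carry 1
Sum = 0o1343337420025; now AND with 0o362171523712:
  1&0=0, 3&3=3, 4&6=4, 3&2=2, 3&1=1, 3&7=3, 7&1=1, 4&5=4, 2&2=2, 0&3=0, 0&7=0, 2&1=0, 5&2=0

0o342131420000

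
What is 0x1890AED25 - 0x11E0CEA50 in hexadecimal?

Subtract column by column in base 16:
  5-0 → 5
  2-5 → D (borrow)
  D-A-1 → 2
  E-E → 0
  A-C → E (borrow)
  0-0-1 → F (borrow)
  9-E-1 → A (borrow)
  8-1-1 → 6
  1-1 → 0

0x6AFE02D5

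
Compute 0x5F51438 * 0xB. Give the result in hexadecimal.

0x4187DE68

Multiply each base-16 digit by 11, carrying:
  8×11 = 88 → write 8 carry 5
  3×11+5 = 38 → write 6 carry 2
  4×11+2 = 46 → write E carry 2
  1×11+2 = 13 → write D
  5×11 = 55 → write 7 carry 3
  F×11+3 = 168 → write 8 carry 10
  5×11+10 = 65 → write 1 carry 4
  remaining carry: 4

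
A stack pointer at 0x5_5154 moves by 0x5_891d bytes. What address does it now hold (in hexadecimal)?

Add column by column in base 16, right to left:
  4+d = 1 carry 1
  5+1+1 = 7
  1+9 = a
  5+8 = d
  5+5 = a

0xada71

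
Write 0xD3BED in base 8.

Expand each hex digit to 4 bits: D=1101 3=0011 B=1011 E=1110 D=1101.
Group the bits in threes: 011 010 011 101 111 101 101 → 3235755.

0o3235755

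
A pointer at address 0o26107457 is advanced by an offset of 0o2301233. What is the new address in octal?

0o30410712

Add column by column in base 8, right to left:
  7+3 = 2 carry 1
  5+3+1 = 1 carry 1
  4+2+1 = 7
  7+1 = 0 carry 1
  0+0+1 = 1
  1+3 = 4
  6+2 = 0 carry 1
  2+0+1 = 3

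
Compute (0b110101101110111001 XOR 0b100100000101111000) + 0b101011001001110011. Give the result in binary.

First 0b110101101110111001 XOR 0b100100000101111000 = 0b010001101011000001.
Add column by column in base 2, right to left:
  1+1 = 0 carry 1
  0+1+1 = 0 carry 1
  0+0+1 = 1
  0+0 = 0
  0+1 = 1
  0+1 = 1
  1+1 = 0 carry 1
  1+0+1 = 0 carry 1
  0+0+1 = 1
  1+1 = 0 carry 1
  0+0+1 = 1
  1+0 = 1
  1+1 = 0 carry 1
  0+1+1 = 0 carry 1
  0+0+1 = 1
  0+1 = 1
  1+0 = 1
  0+1 = 1

0b111100110100110100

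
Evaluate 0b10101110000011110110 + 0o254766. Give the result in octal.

0b10101110000011110110 = 0o2560366 in octal.
Add column by column in base 8, right to left:
  6+6 = 4 carry 1
  6+6+1 = 5 carry 1
  3+7+1 = 3 carry 1
  0+4+1 = 5
  6+5 = 3 carry 1
  5+2+1 = 0 carry 1
  2+0+1 = 3

0o3035354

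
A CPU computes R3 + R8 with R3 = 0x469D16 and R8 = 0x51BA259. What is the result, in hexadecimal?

Add column by column in base 16, right to left:
  6+9 = F
  1+5 = 6
  D+2 = F
  9+A = 3 carry 1
  6+B+1 = 2 carry 1
  4+1+1 = 6
  0+5 = 5

0x5623F6F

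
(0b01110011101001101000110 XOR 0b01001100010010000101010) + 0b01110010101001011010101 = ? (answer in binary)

First 0b01110011101001101000110 XOR 0b01001100010010000101010 = 0b00111111111011101101100.
Add column by column in base 2, right to left:
  0+1 = 1
  0+0 = 0
  1+1 = 0 carry 1
  1+0+1 = 0 carry 1
  0+1+1 = 0 carry 1
  1+0+1 = 0 carry 1
  1+1+1 = 1 carry 1
  0+1+1 = 0 carry 1
  1+0+1 = 0 carry 1
  1+1+1 = 1 carry 1
  1+0+1 = 0 carry 1
  0+0+1 = 1
  1+1 = 0 carry 1
  1+0+1 = 0 carry 1
  1+1+1 = 1 carry 1
  1+0+1 = 0 carry 1
  1+1+1 = 1 carry 1
  1+0+1 = 0 carry 1
  1+0+1 = 0 carry 1
  1+1+1 = 1 carry 1
  1+1+1 = 1 carry 1
  0+1+1 = 0 carry 1
  final carry 1

0b10110010100101001000001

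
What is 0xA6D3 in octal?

0o123323

Expand each hex digit to 4 bits: A=1010 6=0110 D=1101 3=0011.
Group the bits in threes: 001 010 011 011 010 011 → 123323.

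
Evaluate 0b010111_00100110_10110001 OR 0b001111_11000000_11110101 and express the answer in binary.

OR bit by bit (1 where either bit is 1):
  0101110010011010110001
| 0011111100000011110101
= 0111111110011011110101

0b0111111110011011110101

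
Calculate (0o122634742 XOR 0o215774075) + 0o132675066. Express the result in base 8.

First 0o122634742 XOR 0o215774075 = 0o337140737.
Add column by column in base 8, right to left:
  7+6 = 5 carry 1
  3+6+1 = 2 carry 1
  7+0+1 = 0 carry 1
  0+5+1 = 6
  4+7 = 3 carry 1
  1+6+1 = 0 carry 1
  7+2+1 = 2 carry 1
  3+3+1 = 7
  3+1 = 4

0o472036025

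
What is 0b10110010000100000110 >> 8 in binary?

0b101100100001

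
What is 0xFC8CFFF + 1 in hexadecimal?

The trailing 3 digits are F (max in base 16), so adding 1 cascades: they roll to 0 and the next digit up increments.

0xFC8D000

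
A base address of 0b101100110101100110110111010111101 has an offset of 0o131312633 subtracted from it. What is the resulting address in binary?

0o131312633 = 0b1011001011001010110011011 in binary.
Subtract column by column in base 2:
  1-1 → 0
  0-1 → 1 (borrow)
  1-0-1 → 0
  1-1 → 0
  1-1 → 0
  1-0 → 1
  0-0 → 0
  1-1 → 0
  0-1 → 1 (borrow)
  1-0-1 → 0
  1-1 → 0
  1-0 → 1
  0-1 → 1 (borrow)
  1-0-1 → 0
  1-0 → 1
  0-1 → 1 (borrow)
  1-1-1 → 1 (borrow)
  1-0-1 → 0
  0-1 → 1 (borrow)
  0-0-1 → 1 (borrow)
  1-0-1 → 0
  1-1 → 0
  0-1 → 1 (borrow)
  1-0-1 → 0
  0-1 → 1 (borrow)
  1-0-1 → 0
  1-0 → 1
  0-0 → 0
  0-0 → 0
  1-0 → 1
  1-0 → 1
  0-0 → 0
  1-0 → 1

0b101100101010011011101100100100010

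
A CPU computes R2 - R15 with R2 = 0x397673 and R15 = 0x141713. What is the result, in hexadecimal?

Subtract column by column in base 16:
  3-3 → 0
  7-1 → 6
  6-7 → F (borrow)
  7-1-1 → 5
  9-4 → 5
  3-1 → 2

0x255F60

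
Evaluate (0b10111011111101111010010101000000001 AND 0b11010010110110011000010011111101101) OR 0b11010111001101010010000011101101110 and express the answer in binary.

0b10111011111101111010010101000000001 AND 0b11010010110110011000010011111101101 = 0b10010010110100011000010001000000001.
Then OR with 0b11010111001101010010000011101101110.

0b11010111111101011010010011101101111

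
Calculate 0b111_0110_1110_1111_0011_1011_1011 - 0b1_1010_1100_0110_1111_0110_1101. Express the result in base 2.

Subtract column by column in base 2:
  1-1 → 0
  1-0 → 1
  0-1 → 1 (borrow)
  1-1-1 → 1 (borrow)
  1-0-1 → 0
  1-1 → 0
  0-1 → 1 (borrow)
  1-0-1 → 0
  1-1 → 0
  1-1 → 0
  0-1 → 1 (borrow)
  0-1-1 → 0 (borrow)
  1-0-1 → 0
  1-1 → 0
  1-1 → 0
  1-0 → 1
  0-0 → 0
  1-0 → 1
  1-1 → 0
  1-1 → 0
  0-0 → 0
  1-1 → 0
  1-0 → 1
  0-1 → 1 (borrow)
  1-1-1 → 1 (borrow)
  1-0-1 → 0
  1-0 → 1

0b101110000101000010001001110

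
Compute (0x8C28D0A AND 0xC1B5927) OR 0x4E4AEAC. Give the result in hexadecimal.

0x8C28D0A AND 0xC1B5927 = 0x8020902.
Then OR with 0x4E4AEAC.

0xCE6AFAE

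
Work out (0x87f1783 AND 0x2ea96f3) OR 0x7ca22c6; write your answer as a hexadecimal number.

0x7ea36c7

0x87f1783 AND 0x2ea96f3 = 0x06a1683.
Then OR with 0x7ca22c6.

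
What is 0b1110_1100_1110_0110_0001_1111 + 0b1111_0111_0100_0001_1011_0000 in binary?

Add column by column in base 2, right to left:
  1+0 = 1
  1+0 = 1
  1+0 = 1
  1+0 = 1
  1+1 = 0 carry 1
  0+1+1 = 0 carry 1
  0+0+1 = 1
  0+1 = 1
  0+1 = 1
  1+0 = 1
  1+0 = 1
  0+0 = 0
  0+0 = 0
  1+0 = 1
  1+1 = 0 carry 1
  1+0+1 = 0 carry 1
  0+1+1 = 0 carry 1
  0+1+1 = 0 carry 1
  1+1+1 = 1 carry 1
  1+0+1 = 0 carry 1
  0+1+1 = 0 carry 1
  1+1+1 = 1 carry 1
  1+1+1 = 1 carry 1
  1+1+1 = 1 carry 1
  final carry 1

0b1111001000010011111001111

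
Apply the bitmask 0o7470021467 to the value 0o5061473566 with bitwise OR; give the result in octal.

OR each oct digit independently (no carries):
  5|7=7, 0|4=4, 6|7=7, 1|0=1, 4|0=4, 7|2=7, 3|1=3, 5|4=5, 6|6=6, 6|7=7

0o7471473567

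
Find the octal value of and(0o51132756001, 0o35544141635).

0o11100140001

AND each oct digit independently (no carries):
  5&3=1, 1&5=1, 1&5=1, 3&4=0, 2&4=0, 7&1=1, 5&4=4, 6&1=0, 0&6=0, 0&3=0, 1&5=1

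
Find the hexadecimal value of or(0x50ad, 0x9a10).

0xdabd

OR each hex digit independently (no carries):
  5|9=d, 0|a=a, a|1=b, d|0=d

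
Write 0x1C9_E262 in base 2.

0b1110010011110001001100010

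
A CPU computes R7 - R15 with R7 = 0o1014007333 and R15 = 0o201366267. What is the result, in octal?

0o612421044

Subtract column by column in base 8:
  3-7 → 4 (borrow)
  3-6-1 → 4 (borrow)
  3-2-1 → 0
  7-6 → 1
  0-6 → 2 (borrow)
  0-3-1 → 4 (borrow)
  4-1-1 → 2
  1-0 → 1
  0-2 → 6 (borrow)
  1-0-1 → 0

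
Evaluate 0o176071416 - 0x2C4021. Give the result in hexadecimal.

0o176071416 = 0x1F8730E in hexadecimal.
Subtract column by column in base 16:
  E-1 → D
  0-2 → E (borrow)
  3-0-1 → 2
  7-4 → 3
  8-C → C (borrow)
  F-2-1 → C
  1-0 → 1

0x1CC32ED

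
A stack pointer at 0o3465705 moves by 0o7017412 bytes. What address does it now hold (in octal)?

0o12505317

Add column by column in base 8, right to left:
  5+2 = 7
  0+1 = 1
  7+4 = 3 carry 1
  5+7+1 = 5 carry 1
  6+1+1 = 0 carry 1
  4+0+1 = 5
  3+7 = 2 carry 1
  final carry 1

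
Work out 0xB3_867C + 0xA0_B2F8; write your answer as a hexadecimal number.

Add column by column in base 16, right to left:
  C+8 = 4 carry 1
  7+F+1 = 7 carry 1
  6+2+1 = 9
  8+B = 3 carry 1
  3+0+1 = 4
  B+A = 5 carry 1
  final carry 1

0x1543974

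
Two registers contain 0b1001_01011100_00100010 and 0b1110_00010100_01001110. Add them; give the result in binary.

0b101110111000001110000

Add column by column in base 2, right to left:
  0+0 = 0
  1+1 = 0 carry 1
  0+1+1 = 0 carry 1
  0+1+1 = 0 carry 1
  0+0+1 = 1
  1+0 = 1
  0+1 = 1
  0+0 = 0
  0+0 = 0
  0+0 = 0
  1+1 = 0 carry 1
  1+0+1 = 0 carry 1
  1+1+1 = 1 carry 1
  0+0+1 = 1
  1+0 = 1
  0+0 = 0
  1+0 = 1
  0+1 = 1
  0+1 = 1
  1+1 = 0 carry 1
  final carry 1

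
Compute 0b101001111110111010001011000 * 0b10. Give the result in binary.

0b1010011111101110100010110000

Multiply each base-2 digit by 2, carrying:
  0×2 = 0 → write 0
  0×2 = 0 → write 0
  0×2 = 0 → write 0
  1×2 = 2 → write 0 carry 1
  1×2+1 = 3 → write 1 carry 1
  0×2+1 = 1 → write 1
  1×2 = 2 → write 0 carry 1
  0×2+1 = 1 → write 1
  0×2 = 0 → write 0
  0×2 = 0 → write 0
  1×2 = 2 → write 0 carry 1
  0×2+1 = 1 → write 1
  1×2 = 2 → write 0 carry 1
  1×2+1 = 3 → write 1 carry 1
  1×2+1 = 3 → write 1 carry 1
  0×2+1 = 1 → write 1
  1×2 = 2 → write 0 carry 1
  1×2+1 = 3 → write 1 carry 1
  1×2+1 = 3 → write 1 carry 1
  1×2+1 = 3 → write 1 carry 1
  1×2+1 = 3 → write 1 carry 1
  1×2+1 = 3 → write 1 carry 1
  0×2+1 = 1 → write 1
  0×2 = 0 → write 0
  1×2 = 2 → write 0 carry 1
  0×2+1 = 1 → write 1
  1×2 = 2 → write 0 carry 1
  remaining carry: 1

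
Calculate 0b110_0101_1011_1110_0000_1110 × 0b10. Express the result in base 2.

Multiply each base-2 digit by 2, carrying:
  0×2 = 0 → write 0
  1×2 = 2 → write 0 carry 1
  1×2+1 = 3 → write 1 carry 1
  1×2+1 = 3 → write 1 carry 1
  0×2+1 = 1 → write 1
  0×2 = 0 → write 0
  0×2 = 0 → write 0
  0×2 = 0 → write 0
  0×2 = 0 → write 0
  1×2 = 2 → write 0 carry 1
  1×2+1 = 3 → write 1 carry 1
  1×2+1 = 3 → write 1 carry 1
  1×2+1 = 3 → write 1 carry 1
  1×2+1 = 3 → write 1 carry 1
  0×2+1 = 1 → write 1
  1×2 = 2 → write 0 carry 1
  1×2+1 = 3 → write 1 carry 1
  0×2+1 = 1 → write 1
  1×2 = 2 → write 0 carry 1
  0×2+1 = 1 → write 1
  0×2 = 0 → write 0
  1×2 = 2 → write 0 carry 1
  1×2+1 = 3 → write 1 carry 1
  remaining carry: 1

0b110010110111110000011100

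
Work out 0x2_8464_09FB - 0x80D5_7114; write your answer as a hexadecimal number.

0x2038E98E7

Subtract column by column in base 16:
  B-4 → 7
  F-1 → E
  9-1 → 8
  0-7 → 9 (borrow)
  4-5-1 → E (borrow)
  6-D-1 → 8 (borrow)
  4-0-1 → 3
  8-8 → 0
  2-0 → 2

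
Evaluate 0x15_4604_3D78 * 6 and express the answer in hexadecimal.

0x7FA41970D0

Multiply each base-16 digit by 6, carrying:
  8×6 = 48 → write 0 carry 3
  7×6+3 = 45 → write D carry 2
  D×6+2 = 80 → write 0 carry 5
  3×6+5 = 23 → write 7 carry 1
  4×6+1 = 25 → write 9 carry 1
  0×6+1 = 1 → write 1
  6×6 = 36 → write 4 carry 2
  4×6+2 = 26 → write A carry 1
  5×6+1 = 31 → write F carry 1
  1×6+1 = 7 → write 7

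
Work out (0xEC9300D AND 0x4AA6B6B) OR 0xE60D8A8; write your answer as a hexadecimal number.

0xEE8F8A9

0xEC9300D AND 0x4AA6B6B = 0x4882009.
Then OR with 0xE60D8A8.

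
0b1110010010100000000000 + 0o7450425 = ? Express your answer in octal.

0o25674425

0b1110010010100000000000 = 0o16224000 in octal.
Add column by column in base 8, right to left:
  0+5 = 5
  0+2 = 2
  0+4 = 4
  4+0 = 4
  2+5 = 7
  2+4 = 6
  6+7 = 5 carry 1
  1+0+1 = 2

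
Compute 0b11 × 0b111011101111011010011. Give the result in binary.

0b10110011001110001111001

Multiply each base-2 digit by 3, carrying:
  1×3 = 3 → write 1 carry 1
  1×3+1 = 4 → write 0 carry 2
  0×3+2 = 2 → write 0 carry 1
  0×3+1 = 1 → write 1
  1×3 = 3 → write 1 carry 1
  0×3+1 = 1 → write 1
  1×3 = 3 → write 1 carry 1
  1×3+1 = 4 → write 0 carry 2
  0×3+2 = 2 → write 0 carry 1
  1×3+1 = 4 → write 0 carry 2
  1×3+2 = 5 → write 1 carry 2
  1×3+2 = 5 → write 1 carry 2
  1×3+2 = 5 → write 1 carry 2
  0×3+2 = 2 → write 0 carry 1
  1×3+1 = 4 → write 0 carry 2
  1×3+2 = 5 → write 1 carry 2
  1×3+2 = 5 → write 1 carry 2
  0×3+2 = 2 → write 0 carry 1
  1×3+1 = 4 → write 0 carry 2
  1×3+2 = 5 → write 1 carry 2
  1×3+2 = 5 → write 1 carry 2
  remaining carry: 10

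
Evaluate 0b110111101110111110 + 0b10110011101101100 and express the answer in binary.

0b1001110001100101010

Add column by column in base 2, right to left:
  0+0 = 0
  1+0 = 1
  1+1 = 0 carry 1
  1+1+1 = 1 carry 1
  1+0+1 = 0 carry 1
  1+1+1 = 1 carry 1
  0+1+1 = 0 carry 1
  1+0+1 = 0 carry 1
  1+1+1 = 1 carry 1
  1+1+1 = 1 carry 1
  0+1+1 = 0 carry 1
  1+0+1 = 0 carry 1
  1+0+1 = 0 carry 1
  1+1+1 = 1 carry 1
  1+1+1 = 1 carry 1
  0+0+1 = 1
  1+1 = 0 carry 1
  1+0+1 = 0 carry 1
  final carry 1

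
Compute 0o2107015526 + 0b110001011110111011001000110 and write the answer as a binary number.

0b10111010010111001000110011100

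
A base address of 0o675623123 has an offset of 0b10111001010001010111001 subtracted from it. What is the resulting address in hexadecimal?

0x69A839A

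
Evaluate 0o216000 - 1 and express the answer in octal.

0o215777

The trailing 3 digits are 0, so subtracting 1 borrows through: they become 7 and the next digit up decrements.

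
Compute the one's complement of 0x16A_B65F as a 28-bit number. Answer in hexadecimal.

0xE9549A0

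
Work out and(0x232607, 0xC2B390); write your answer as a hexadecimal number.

0x022200

AND each hex digit independently (no carries):
  2&C=0, 3&2=2, 2&B=2, 6&3=2, 0&9=0, 7&0=0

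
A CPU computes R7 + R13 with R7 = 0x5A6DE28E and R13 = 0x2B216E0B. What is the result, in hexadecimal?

0x858F5099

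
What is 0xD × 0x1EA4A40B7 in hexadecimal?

0x18E5C5494B

Multiply each base-16 digit by 13, carrying:
  7×13 = 91 → write B carry 5
  B×13+5 = 148 → write 4 carry 9
  0×13+9 = 9 → write 9
  4×13 = 52 → write 4 carry 3
  A×13+3 = 133 → write 5 carry 8
  4×13+8 = 60 → write C carry 3
  A×13+3 = 133 → write 5 carry 8
  E×13+8 = 190 → write E carry 11
  1×13+11 = 24 → write 8 carry 1
  remaining carry: 1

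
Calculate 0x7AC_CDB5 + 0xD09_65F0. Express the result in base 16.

Add column by column in base 16, right to left:
  5+0 = 5
  B+F = A carry 1
  D+5+1 = 3 carry 1
  C+6+1 = 3 carry 1
  C+9+1 = 6 carry 1
  A+0+1 = B
  7+D = 4 carry 1
  final carry 1

0x14B633A5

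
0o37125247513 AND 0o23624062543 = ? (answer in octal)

0o23024042503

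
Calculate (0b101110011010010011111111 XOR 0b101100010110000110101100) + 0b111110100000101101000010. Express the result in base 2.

0b1000000101101000010010101

First 0b101110011010010011111111 XOR 0b101100010110000110101100 = 0b000010001100010101010011.
Add column by column in base 2, right to left:
  1+0 = 1
  1+1 = 0 carry 1
  0+0+1 = 1
  0+0 = 0
  1+0 = 1
  0+0 = 0
  1+1 = 0 carry 1
  0+0+1 = 1
  1+1 = 0 carry 1
  0+1+1 = 0 carry 1
  1+0+1 = 0 carry 1
  0+1+1 = 0 carry 1
  0+0+1 = 1
  0+0 = 0
  1+0 = 1
  1+0 = 1
  0+0 = 0
  0+1 = 1
  0+0 = 0
  1+1 = 0 carry 1
  0+1+1 = 0 carry 1
  0+1+1 = 0 carry 1
  0+1+1 = 0 carry 1
  0+1+1 = 0 carry 1
  final carry 1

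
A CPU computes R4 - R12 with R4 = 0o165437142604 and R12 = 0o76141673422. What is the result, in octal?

0o67275247162

Subtract column by column in base 8:
  4-2 → 2
  0-2 → 6 (borrow)
  6-4-1 → 1
  2-3 → 7 (borrow)
  4-7-1 → 4 (borrow)
  1-6-1 → 2 (borrow)
  7-1-1 → 5
  3-4 → 7 (borrow)
  4-1-1 → 2
  5-6 → 7 (borrow)
  6-7-1 → 6 (borrow)
  1-0-1 → 0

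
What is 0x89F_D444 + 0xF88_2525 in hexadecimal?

0x1827F969

Add column by column in base 16, right to left:
  4+5 = 9
  4+2 = 6
  4+5 = 9
  D+2 = F
  F+8 = 7 carry 1
  9+8+1 = 2 carry 1
  8+F+1 = 8 carry 1
  final carry 1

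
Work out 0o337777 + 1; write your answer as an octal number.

0o340000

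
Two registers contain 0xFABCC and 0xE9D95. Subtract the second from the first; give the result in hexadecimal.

0x10E37

Subtract column by column in base 16:
  C-5 → 7
  C-9 → 3
  B-D → E (borrow)
  A-9-1 → 0
  F-E → 1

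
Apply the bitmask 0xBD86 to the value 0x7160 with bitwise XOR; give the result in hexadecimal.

0xCCE6

XOR each hex digit independently (no carries):
  7^B=C, 1^D=C, 6^8=E, 0^6=6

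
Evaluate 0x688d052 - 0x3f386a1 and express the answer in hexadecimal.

0x29549b1

Subtract column by column in base 16:
  2-1 → 1
  5-a → b (borrow)
  0-6-1 → 9 (borrow)
  d-8-1 → 4
  8-3 → 5
  8-f → 9 (borrow)
  6-3-1 → 2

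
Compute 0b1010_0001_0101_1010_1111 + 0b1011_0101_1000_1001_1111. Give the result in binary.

0b101010110111001001110

Add column by column in base 2, right to left:
  1+1 = 0 carry 1
  1+1+1 = 1 carry 1
  1+1+1 = 1 carry 1
  1+1+1 = 1 carry 1
  0+1+1 = 0 carry 1
  1+0+1 = 0 carry 1
  0+0+1 = 1
  1+1 = 0 carry 1
  1+0+1 = 0 carry 1
  0+0+1 = 1
  1+0 = 1
  0+1 = 1
  1+1 = 0 carry 1
  0+0+1 = 1
  0+1 = 1
  0+0 = 0
  0+1 = 1
  1+1 = 0 carry 1
  0+0+1 = 1
  1+1 = 0 carry 1
  final carry 1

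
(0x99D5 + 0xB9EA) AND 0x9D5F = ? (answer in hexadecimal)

0x111F

Add column by column in base 16, right to left:
  5+A = F
  D+E = B carry 1
  9+9+1 = 3 carry 1
  9+B+1 = 5 carry 1
  final carry 1
Sum = 0x153BF; now AND with 0x9D5F:
  1&0=0, 5&9=1, 3&D=1, B&5=1, F&F=F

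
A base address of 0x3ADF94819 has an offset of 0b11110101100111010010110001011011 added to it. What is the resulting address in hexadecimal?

0x4A3967474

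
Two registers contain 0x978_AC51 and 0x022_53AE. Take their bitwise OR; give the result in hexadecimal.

0x97AFFFF

OR each hex digit independently (no carries):
  9|0=9, 7|2=7, 8|2=A, A|5=F, C|3=F, 5|A=F, 1|E=F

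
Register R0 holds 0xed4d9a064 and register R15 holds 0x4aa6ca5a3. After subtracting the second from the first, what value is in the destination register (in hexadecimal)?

0xa2a6cfac1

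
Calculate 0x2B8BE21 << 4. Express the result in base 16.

0x2B8BE210

Shifting left by 4 bits = 1 hex digit: append 1 zero.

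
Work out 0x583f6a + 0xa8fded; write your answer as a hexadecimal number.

0x1013d57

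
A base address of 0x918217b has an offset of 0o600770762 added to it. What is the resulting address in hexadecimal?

0xf1c136d

0o600770762 = 0x603f1f2 in hexadecimal.
Add column by column in base 16, right to left:
  b+2 = d
  7+f = 6 carry 1
  1+1+1 = 3
  2+f = 1 carry 1
  8+3+1 = c
  1+0 = 1
  9+6 = f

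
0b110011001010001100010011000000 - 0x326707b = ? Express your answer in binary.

0x326707b = 0b11001001100111000001111011 in binary.
Subtract column by column in base 2:
  0-1 → 1 (borrow)
  0-1-1 → 0 (borrow)
  0-0-1 → 1 (borrow)
  0-1-1 → 0 (borrow)
  0-1-1 → 0 (borrow)
  0-1-1 → 0 (borrow)
  1-1-1 → 1 (borrow)
  1-0-1 → 0
  0-0 → 0
  0-0 → 0
  1-0 → 1
  0-0 → 0
  0-1 → 1 (borrow)
  0-1-1 → 0 (borrow)
  1-1-1 → 1 (borrow)
  1-0-1 → 0
  0-0 → 0
  0-1 → 1 (borrow)
  0-1-1 → 0 (borrow)
  1-0-1 → 0
  0-0 → 0
  1-1 → 0
  0-0 → 0
  0-0 → 0
  1-1 → 0
  1-1 → 0
  0-0 → 0
  0-0 → 0
  1-0 → 1
  1-0 → 1

0b110000000000100101010001000101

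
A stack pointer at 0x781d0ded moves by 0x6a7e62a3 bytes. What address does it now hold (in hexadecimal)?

Add column by column in base 16, right to left:
  d+3 = 0 carry 1
  e+a+1 = 9 carry 1
  d+2+1 = 0 carry 1
  0+6+1 = 7
  d+e = b carry 1
  1+7+1 = 9
  8+a = 2 carry 1
  7+6+1 = e

0xe29b7090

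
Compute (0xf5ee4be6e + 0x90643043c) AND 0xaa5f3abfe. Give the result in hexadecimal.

0x8252382aa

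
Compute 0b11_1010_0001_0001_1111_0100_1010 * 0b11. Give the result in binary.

Multiply each base-2 digit by 3, carrying:
  0×3 = 0 → write 0
  1×3 = 3 → write 1 carry 1
  0×3+1 = 1 → write 1
  1×3 = 3 → write 1 carry 1
  0×3+1 = 1 → write 1
  0×3 = 0 → write 0
  1×3 = 3 → write 1 carry 1
  0×3+1 = 1 → write 1
  1×3 = 3 → write 1 carry 1
  1×3+1 = 4 → write 0 carry 2
  1×3+2 = 5 → write 1 carry 2
  1×3+2 = 5 → write 1 carry 2
  1×3+2 = 5 → write 1 carry 2
  0×3+2 = 2 → write 0 carry 1
  0×3+1 = 1 → write 1
  0×3 = 0 → write 0
  1×3 = 3 → write 1 carry 1
  0×3+1 = 1 → write 1
  0×3 = 0 → write 0
  0×3 = 0 → write 0
  0×3 = 0 → write 0
  1×3 = 3 → write 1 carry 1
  0×3+1 = 1 → write 1
  1×3 = 3 → write 1 carry 1
  1×3+1 = 4 → write 0 carry 2
  1×3+2 = 5 → write 1 carry 2
  remaining carry: 10

0b1010111000110101110111011110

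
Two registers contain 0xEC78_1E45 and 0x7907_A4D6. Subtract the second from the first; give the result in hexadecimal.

Subtract column by column in base 16:
  5-6 → F (borrow)
  4-D-1 → 6 (borrow)
  E-4-1 → 9
  1-A → 7 (borrow)
  8-7-1 → 0
  7-0 → 7
  C-9 → 3
  E-7 → 7

0x7370796F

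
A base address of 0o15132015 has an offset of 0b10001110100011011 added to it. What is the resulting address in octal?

0b10001110100011011 = 0o216433 in octal.
Add column by column in base 8, right to left:
  5+3 = 0 carry 1
  1+3+1 = 5
  0+4 = 4
  2+6 = 0 carry 1
  3+1+1 = 5
  1+2 = 3
  5+0 = 5
  1+0 = 1

0o15350450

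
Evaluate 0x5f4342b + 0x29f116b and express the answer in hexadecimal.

0x8934596

Add column by column in base 16, right to left:
  b+b = 6 carry 1
  2+6+1 = 9
  4+1 = 5
  3+1 = 4
  4+f = 3 carry 1
  f+9+1 = 9 carry 1
  5+2+1 = 8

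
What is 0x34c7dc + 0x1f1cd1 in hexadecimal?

Add column by column in base 16, right to left:
  c+1 = d
  d+d = a carry 1
  7+c+1 = 4 carry 1
  c+1+1 = e
  4+f = 3 carry 1
  3+1+1 = 5

0x53e4ad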